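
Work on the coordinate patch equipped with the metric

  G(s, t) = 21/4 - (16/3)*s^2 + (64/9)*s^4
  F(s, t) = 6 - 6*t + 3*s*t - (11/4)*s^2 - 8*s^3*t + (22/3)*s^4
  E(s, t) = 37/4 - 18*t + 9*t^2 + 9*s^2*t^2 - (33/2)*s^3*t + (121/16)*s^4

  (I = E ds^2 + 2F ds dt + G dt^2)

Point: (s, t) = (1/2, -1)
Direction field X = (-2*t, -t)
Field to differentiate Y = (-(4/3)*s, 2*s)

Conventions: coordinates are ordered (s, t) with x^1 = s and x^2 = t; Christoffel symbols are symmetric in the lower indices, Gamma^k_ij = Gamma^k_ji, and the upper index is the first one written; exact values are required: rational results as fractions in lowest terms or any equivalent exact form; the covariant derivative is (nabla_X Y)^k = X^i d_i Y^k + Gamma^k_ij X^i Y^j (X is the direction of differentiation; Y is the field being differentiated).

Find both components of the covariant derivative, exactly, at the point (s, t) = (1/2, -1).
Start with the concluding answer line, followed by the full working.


Answer: (nabla_X Y)^s = 131840/187263, (nabla_X Y)^t = -527949/41614

E = 10505/256, F = 541/48, G = 157/36 at the point
E_s = 805/32, E_t = -681/16, F_s = 47/12, F_t = -11/2, G_s = -16/9, G_t = 0
EG - F^2 = 478561/9216;  g^inv = (9216/478561) * [[157/36, -541/48], [-541/48, 10505/256]]
first-kind symbols [ij,l] = (1/2)(d_i g_jl + d_j g_il - d_l g_ij): [ss,s] = E_s/2 = 805/64, [ss,t] = F_s - E_t/2 = 2419/96, [st,s] = E_t/2 = -681/32, [st,t] = G_s/2 = -8/9, [tt,s] = F_t - G_s/2 = -83/18, [tt,t] = G_t/2 = 0
Gamma^s_ij = (G*[ij,s] - F*[ij,t])/(EG - F^2), Gamma^t_ij = (E*[ij,t] - F*[ij,s])/(EG - F^2)
Gamma_sss = -2111818/478561, Gamma_sst = -2289016/1435683, Gamma_stt = -1667968/4307049, Gamma_tss = 65782665/3828488, Gamma_tst = 1874366/478561, Gamma_ttt = 1436896/1435683
X = (2, 1), Y = (-2/3, 1) at the point


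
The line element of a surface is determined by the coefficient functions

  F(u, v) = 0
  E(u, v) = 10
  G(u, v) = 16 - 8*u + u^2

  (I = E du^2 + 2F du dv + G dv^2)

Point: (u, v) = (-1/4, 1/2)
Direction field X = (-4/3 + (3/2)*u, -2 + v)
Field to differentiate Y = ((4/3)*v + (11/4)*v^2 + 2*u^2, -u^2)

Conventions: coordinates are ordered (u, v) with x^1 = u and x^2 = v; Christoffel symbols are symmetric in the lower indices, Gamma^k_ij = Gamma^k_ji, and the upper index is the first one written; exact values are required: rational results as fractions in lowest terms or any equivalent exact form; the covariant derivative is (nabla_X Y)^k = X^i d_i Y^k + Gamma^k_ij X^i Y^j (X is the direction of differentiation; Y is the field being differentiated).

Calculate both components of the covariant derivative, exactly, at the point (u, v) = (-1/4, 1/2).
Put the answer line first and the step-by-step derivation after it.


Answer: (nabla_X Y)^u = -16807/3840, (nabla_X Y)^v = -583/1632

E = 10, F = 0, G = 289/16 at the point
E_u = 0, E_v = 0, F_u = 0, F_v = 0, G_u = -17/2, G_v = 0
EG - F^2 = 1445/8;  g^inv = (8/1445) * [[289/16, 0], [0, 10]]
first-kind symbols [ij,l] = (1/2)(d_i g_jl + d_j g_il - d_l g_ij): [uu,u] = E_u/2 = 0, [uu,v] = F_u - E_v/2 = 0, [uv,u] = E_v/2 = 0, [uv,v] = G_u/2 = -17/4, [vv,u] = F_v - G_u/2 = 17/4, [vv,v] = G_v/2 = 0
Gamma^u_ij = (G*[ij,u] - F*[ij,v])/(EG - F^2), Gamma^v_ij = (E*[ij,v] - F*[ij,u])/(EG - F^2)
Gamma_uuu = 0, Gamma_uuv = 0, Gamma_uvv = 17/40, Gamma_vuu = 0, Gamma_vuv = -4/17, Gamma_vvv = 0
X = (-41/24, -3/2), Y = (71/48, -1/16) at the point


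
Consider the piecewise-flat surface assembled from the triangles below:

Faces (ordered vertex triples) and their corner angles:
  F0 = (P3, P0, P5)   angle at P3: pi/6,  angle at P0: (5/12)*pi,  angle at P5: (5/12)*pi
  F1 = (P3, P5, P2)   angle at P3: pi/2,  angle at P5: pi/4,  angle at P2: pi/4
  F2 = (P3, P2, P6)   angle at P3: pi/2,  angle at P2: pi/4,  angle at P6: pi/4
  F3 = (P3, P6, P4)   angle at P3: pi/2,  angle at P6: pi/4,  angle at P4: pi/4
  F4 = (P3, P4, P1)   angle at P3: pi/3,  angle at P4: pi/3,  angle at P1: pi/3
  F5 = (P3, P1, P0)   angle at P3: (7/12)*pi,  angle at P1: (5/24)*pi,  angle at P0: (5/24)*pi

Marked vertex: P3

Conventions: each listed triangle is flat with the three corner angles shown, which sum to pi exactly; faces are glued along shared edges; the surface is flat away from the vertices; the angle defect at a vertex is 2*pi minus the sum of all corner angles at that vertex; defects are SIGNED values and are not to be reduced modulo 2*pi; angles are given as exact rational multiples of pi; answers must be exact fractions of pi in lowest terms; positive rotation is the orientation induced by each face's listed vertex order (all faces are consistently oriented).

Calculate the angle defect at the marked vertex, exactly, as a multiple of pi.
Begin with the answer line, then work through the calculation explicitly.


Answer: defect(P3) = (-7/12)*pi

Sum of corner angles at P3: (31/12)*pi
defect = 2*pi - (31/12)*pi


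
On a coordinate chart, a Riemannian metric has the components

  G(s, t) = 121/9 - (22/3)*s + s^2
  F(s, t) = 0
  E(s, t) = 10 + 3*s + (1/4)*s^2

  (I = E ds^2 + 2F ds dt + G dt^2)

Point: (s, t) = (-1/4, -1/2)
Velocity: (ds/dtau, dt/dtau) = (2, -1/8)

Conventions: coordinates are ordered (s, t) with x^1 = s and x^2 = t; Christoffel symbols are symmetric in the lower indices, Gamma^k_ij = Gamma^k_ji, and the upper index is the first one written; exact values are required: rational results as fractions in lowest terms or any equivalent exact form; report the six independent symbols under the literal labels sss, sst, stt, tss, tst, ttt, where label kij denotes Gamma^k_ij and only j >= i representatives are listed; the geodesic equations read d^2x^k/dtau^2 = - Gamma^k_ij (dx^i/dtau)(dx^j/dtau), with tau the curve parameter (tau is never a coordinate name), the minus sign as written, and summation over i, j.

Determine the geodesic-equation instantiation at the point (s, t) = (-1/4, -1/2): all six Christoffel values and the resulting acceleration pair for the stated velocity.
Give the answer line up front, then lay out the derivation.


Answer: Gamma_sss = 92/593, Gamma_sst = 0, Gamma_stt = 752/1779, Gamma_tss = 0, Gamma_tst = -12/47, Gamma_ttt = 0; accelerations (d^2s/dtau^2, d^2t/dtau^2) = (-4463/7116, -6/47)

E = 593/64, F = 0, G = 2209/144 at the point
E_s = 23/8, E_t = 0, F_s = 0, F_t = 0, G_s = -47/6, G_t = 0
EG - F^2 = 1309937/9216;  g^inv = (9216/1309937) * [[2209/144, 0], [0, 593/64]]
first-kind symbols [ij,l] = (1/2)(d_i g_jl + d_j g_il - d_l g_ij): [ss,s] = E_s/2 = 23/16, [ss,t] = F_s - E_t/2 = 0, [st,s] = E_t/2 = 0, [st,t] = G_s/2 = -47/12, [tt,s] = F_t - G_s/2 = 47/12, [tt,t] = G_t/2 = 0
Gamma^s_ij = (G*[ij,s] - F*[ij,t])/(EG - F^2), Gamma^t_ij = (E*[ij,t] - F*[ij,s])/(EG - F^2)
Gamma_sss = 92/593, Gamma_sst = 0, Gamma_stt = 752/1779, Gamma_tss = 0, Gamma_tst = -12/47, Gamma_ttt = 0
d^2s/dtau^2 = -(Gamma_sss*(2)^2 + 2*Gamma_sst*(2)*(-1/8) + Gamma_stt*(-1/8)^2) = -4463/7116
d^2t/dtau^2 = -(Gamma_tss*(2)^2 + 2*Gamma_tst*(2)*(-1/8) + Gamma_ttt*(-1/8)^2) = -6/47


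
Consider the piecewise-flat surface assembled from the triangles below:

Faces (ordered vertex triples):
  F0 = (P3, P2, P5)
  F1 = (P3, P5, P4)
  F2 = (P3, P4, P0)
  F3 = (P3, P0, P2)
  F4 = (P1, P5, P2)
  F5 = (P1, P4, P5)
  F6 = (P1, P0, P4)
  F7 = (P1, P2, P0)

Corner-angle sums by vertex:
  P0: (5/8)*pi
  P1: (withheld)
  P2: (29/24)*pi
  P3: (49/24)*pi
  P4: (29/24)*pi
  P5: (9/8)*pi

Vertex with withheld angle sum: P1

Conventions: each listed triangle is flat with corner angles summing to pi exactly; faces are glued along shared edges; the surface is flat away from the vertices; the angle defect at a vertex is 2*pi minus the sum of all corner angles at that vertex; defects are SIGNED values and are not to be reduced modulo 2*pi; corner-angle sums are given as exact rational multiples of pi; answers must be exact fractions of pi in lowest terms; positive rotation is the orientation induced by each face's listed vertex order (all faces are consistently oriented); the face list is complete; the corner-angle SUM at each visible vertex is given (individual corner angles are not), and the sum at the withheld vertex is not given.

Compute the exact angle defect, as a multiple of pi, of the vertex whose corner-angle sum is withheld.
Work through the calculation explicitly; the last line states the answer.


V = 6, E = 12, F = 8; chi = V - E + F = 2
Gauss-Bonnet: total defect = 2*pi*chi = 4*pi; visible defects sum to (91/24)*pi

Answer: defect(P1) = (5/24)*pi


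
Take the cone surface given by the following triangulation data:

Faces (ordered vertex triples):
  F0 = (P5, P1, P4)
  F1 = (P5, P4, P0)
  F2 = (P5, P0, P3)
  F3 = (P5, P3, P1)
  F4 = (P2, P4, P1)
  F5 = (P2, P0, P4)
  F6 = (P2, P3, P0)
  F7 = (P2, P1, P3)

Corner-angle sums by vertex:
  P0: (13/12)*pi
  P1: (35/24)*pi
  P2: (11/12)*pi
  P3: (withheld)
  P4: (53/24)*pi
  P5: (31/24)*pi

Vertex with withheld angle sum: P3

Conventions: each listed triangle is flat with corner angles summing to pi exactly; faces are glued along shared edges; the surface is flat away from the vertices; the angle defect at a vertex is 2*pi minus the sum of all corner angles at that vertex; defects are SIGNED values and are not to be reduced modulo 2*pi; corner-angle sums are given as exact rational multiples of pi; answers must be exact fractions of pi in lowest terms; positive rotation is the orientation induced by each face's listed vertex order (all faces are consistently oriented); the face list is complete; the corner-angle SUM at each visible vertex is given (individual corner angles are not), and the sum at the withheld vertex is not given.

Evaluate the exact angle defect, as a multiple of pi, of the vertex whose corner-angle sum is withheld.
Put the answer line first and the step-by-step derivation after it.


Answer: defect(P3) = (23/24)*pi

V = 6, E = 12, F = 8; chi = V - E + F = 2
Gauss-Bonnet: total defect = 2*pi*chi = 4*pi; visible defects sum to (73/24)*pi


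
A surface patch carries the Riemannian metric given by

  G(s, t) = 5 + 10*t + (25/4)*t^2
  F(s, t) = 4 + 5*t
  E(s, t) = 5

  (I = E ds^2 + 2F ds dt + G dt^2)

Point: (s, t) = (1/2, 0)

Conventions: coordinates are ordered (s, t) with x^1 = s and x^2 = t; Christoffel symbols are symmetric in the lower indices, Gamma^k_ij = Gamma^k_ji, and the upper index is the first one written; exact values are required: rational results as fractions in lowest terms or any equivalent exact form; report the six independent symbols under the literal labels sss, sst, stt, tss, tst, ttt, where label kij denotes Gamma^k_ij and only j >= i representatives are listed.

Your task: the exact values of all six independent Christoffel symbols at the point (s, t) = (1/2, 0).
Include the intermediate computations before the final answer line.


E = 5, F = 4, G = 5 at the point
E_s = 0, E_t = 0, F_s = 0, F_t = 5, G_s = 0, G_t = 10
EG - F^2 = 9;  g^inv = (1/9) * [[5, -4], [-4, 5]]
first-kind symbols [ij,l] = (1/2)(d_i g_jl + d_j g_il - d_l g_ij): [ss,s] = E_s/2 = 0, [ss,t] = F_s - E_t/2 = 0, [st,s] = E_t/2 = 0, [st,t] = G_s/2 = 0, [tt,s] = F_t - G_s/2 = 5, [tt,t] = G_t/2 = 5
Gamma^s_ij = (G*[ij,s] - F*[ij,t])/(EG - F^2), Gamma^t_ij = (E*[ij,t] - F*[ij,s])/(EG - F^2)

Answer: Gamma_sss = 0, Gamma_sst = 0, Gamma_stt = 5/9, Gamma_tss = 0, Gamma_tst = 0, Gamma_ttt = 5/9


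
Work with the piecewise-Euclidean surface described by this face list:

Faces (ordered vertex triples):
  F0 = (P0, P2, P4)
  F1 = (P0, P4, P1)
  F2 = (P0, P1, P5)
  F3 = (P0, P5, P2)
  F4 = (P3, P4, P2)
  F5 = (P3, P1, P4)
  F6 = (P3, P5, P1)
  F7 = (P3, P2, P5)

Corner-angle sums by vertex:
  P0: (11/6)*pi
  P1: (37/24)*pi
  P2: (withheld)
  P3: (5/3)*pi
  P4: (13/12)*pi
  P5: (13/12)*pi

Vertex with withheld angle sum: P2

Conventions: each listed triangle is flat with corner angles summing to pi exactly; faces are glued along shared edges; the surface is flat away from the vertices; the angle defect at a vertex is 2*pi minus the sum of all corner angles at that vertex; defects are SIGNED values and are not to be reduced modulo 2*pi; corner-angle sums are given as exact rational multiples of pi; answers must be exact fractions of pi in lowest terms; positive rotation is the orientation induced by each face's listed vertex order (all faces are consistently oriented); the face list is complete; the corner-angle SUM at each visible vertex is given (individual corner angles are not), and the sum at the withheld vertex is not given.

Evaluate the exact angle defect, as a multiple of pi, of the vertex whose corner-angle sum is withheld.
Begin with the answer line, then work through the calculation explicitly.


Answer: defect(P2) = (29/24)*pi

V = 6, E = 12, F = 8; chi = V - E + F = 2
Gauss-Bonnet: total defect = 2*pi*chi = 4*pi; visible defects sum to (67/24)*pi


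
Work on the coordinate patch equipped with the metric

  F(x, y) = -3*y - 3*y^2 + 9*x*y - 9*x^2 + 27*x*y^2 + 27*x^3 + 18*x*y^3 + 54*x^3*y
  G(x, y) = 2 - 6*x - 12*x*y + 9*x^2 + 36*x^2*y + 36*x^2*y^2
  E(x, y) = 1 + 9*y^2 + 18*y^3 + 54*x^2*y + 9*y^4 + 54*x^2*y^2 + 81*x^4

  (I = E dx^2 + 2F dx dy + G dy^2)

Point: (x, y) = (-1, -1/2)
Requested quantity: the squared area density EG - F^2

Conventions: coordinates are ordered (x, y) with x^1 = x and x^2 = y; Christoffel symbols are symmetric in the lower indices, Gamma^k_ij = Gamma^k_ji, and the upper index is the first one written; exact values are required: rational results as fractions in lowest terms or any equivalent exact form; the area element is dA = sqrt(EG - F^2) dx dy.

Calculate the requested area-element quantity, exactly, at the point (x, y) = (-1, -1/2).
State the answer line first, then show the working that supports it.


Answer: EG - F^2 = 1121/16

E = 1105/16, F = -33/4, G = 2; EG - F^2 = 1121/16


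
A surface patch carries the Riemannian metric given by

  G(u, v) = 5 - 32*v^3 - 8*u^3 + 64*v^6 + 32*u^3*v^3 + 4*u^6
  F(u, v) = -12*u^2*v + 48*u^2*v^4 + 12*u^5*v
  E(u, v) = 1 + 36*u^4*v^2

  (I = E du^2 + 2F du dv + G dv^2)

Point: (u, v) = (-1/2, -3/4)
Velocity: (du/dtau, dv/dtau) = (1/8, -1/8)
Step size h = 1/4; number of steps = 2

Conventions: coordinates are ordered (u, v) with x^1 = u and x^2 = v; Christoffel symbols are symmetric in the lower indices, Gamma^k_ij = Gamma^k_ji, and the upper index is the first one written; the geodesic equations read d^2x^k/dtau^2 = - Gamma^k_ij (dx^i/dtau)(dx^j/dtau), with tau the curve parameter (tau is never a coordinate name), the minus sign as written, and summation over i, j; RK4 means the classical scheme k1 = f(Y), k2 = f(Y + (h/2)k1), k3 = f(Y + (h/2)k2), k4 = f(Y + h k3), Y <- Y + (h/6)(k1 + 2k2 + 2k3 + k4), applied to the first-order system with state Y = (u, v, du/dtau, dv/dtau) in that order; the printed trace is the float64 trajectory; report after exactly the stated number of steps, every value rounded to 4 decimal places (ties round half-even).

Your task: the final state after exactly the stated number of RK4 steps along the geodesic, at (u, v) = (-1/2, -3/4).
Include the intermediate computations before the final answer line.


f(Y) = (du/dtau, dv/dtau, -Gamma^u_ij Y'^i Y'^j, -Gamma^v_ij Y'^i Y'^j) with the Gammas evaluated at the stage position; h = 0.250000; intermediate values shown to 6 dp
step 0: u = -0.5000, v = -0.7500, du/dtau = 0.1250, dv/dtau = -0.1250
step 1:
  k1: at (u, v) = (-0.500000, -0.750000), (du/dtau, dv/dtau) = (0.125000, -0.125000); Gamma_uuu = -0.149309, Gamma_uuv = -0.049770, Gamma_uvv = -0.447926, Gamma_vuu = -0.746544, Gamma_vuv = -0.248848, Gamma_vvv = -2.239631; k1 = (0.125000, -0.125000, 0.007776, 0.038882)
  k2: at (u, v) = (-0.484375, -0.765625), (du/dtau, dv/dtau) = (0.125972, -0.120140); Gamma_uuu = -0.133207, Gamma_uuv = -0.042137, Gamma_uvv = -0.421106, Gamma_vuu = -0.719025, Gamma_vuv = -0.227447, Gamma_vvv = -2.273046; k2 = (0.125972, -0.120140, 0.006916, 0.037334)
  k3: at (u, v) = (-0.484253, -0.765017), (du/dtau, dv/dtau) = (0.125865, -0.120333); Gamma_uuu = -0.133282, Gamma_uuv = -0.042183, Gamma_uvv = -0.421113, Gamma_vuu = -0.719282, Gamma_vuv = -0.227651, Gamma_vvv = -2.272624; k3 = (0.125865, -0.120333, 0.006931, 0.037407)
  k4: at (u, v) = (-0.468534, -0.780083), (du/dtau, dv/dtau) = (0.126733, -0.115648); Gamma_uuu = -0.118293, Gamma_uuv = -0.035525, Gamma_uvv = -0.393904, Gamma_vuu = -0.691160, Gamma_vuv = -0.207562, Gamma_vvv = -2.301489; k4 = (0.126733, -0.115648, 0.006127, 0.035798)
  Y <- Y + (h/6)(k1 + 2k2 + 2k3 + k4): u = -0.4685, v = -0.7801, du/dtau = 0.1267, dv/dtau = -0.1157
step 2:
  k1: at (u, v) = (-0.468525, -0.780066), (du/dtau, dv/dtau) = (0.126733, -0.115660); Gamma_uuu = -0.118291, Gamma_uuv = -0.035524, Gamma_uvv = -0.393896, Gamma_vuu = -0.691161, Gamma_vuv = -0.207563, Gamma_vvv = -2.301485; k1 = (0.126733, -0.115660, 0.006128, 0.035804)
  k2: at (u, v) = (-0.452683, -0.794524), (du/dtau, dv/dtau) = (0.127499, -0.111184); Gamma_uuu = -0.104442, Gamma_uuv = -0.029753, Gamma_uvv = -0.366623, Gamma_vuu = -0.662645, Gamma_vuv = -0.188772, Gamma_vvv = -2.326075; k2 = (0.127499, -0.111184, 0.005386, 0.034175)
  k3: at (u, v) = (-0.452587, -0.793964), (du/dtau, dv/dtau) = (0.127407, -0.111388); Gamma_uuu = -0.104510, Gamma_uuv = -0.029787, Gamma_uvv = -0.366680, Gamma_vuu = -0.662903, Gamma_vuv = -0.188939, Gamma_vvv = -2.325835; k3 = (0.127407, -0.111388, 0.005401, 0.034255)
  k4: at (u, v) = (-0.436673, -0.807913), (du/dtau, dv/dtau) = (0.128083, -0.107096); Gamma_uuu = -0.091802, Gamma_uuv = -0.024809, Gamma_uvv = -0.339697, Gamma_vuu = -0.634169, Gamma_vuv = -0.171383, Gamma_vvv = -2.346625; k4 = (0.128083, -0.107096, 0.004722, 0.032617)
  Y <- Y + (h/6)(k1 + 2k2 + 2k3 + k4): u = -0.4367, v = -0.8079, du/dtau = 0.1281, dv/dtau = -0.1071

Answer: u = -0.4367, v = -0.8079, du/dtau = 0.1281, dv/dtau = -0.1071


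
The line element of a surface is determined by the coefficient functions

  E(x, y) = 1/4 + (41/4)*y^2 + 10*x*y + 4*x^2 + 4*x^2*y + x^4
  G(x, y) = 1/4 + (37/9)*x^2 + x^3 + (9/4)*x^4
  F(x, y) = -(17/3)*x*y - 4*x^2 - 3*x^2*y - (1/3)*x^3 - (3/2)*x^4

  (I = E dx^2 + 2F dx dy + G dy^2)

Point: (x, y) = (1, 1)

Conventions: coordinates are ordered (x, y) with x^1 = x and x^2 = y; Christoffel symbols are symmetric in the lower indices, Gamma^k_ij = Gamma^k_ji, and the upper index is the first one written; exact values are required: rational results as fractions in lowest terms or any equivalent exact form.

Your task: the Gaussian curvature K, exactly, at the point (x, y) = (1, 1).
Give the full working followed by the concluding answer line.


E = 59/2, F = -29/2, G = 137/18, EG - F^2 = 257/18 at the point
E_x = 30, E_y = 69/2, F_x = -80/3, F_y = -26/3, G_x = 182/9, G_y = 0
E_yy = 41/2, F_xy = -35/3, G_xx = 371/9
The intrinsic route: Brioschi's K = (det M1 - det M2)/(EG - F^2)^2.
M1 = [[-E_yy/2 + F_xy - G_xx/2, E_x/2, F_x - E_y/2], [F_y - G_x/2, E, F], [G_y/2, F, G]] = [[-1531/36, 15, -527/12], [-169/9, 59/2, -29/2], [0, -29/2, 137/18]]; det M1 = -844096/81
M2 = [[0, E_y/2, G_x/2], [E_y/2, E, F], [G_x/2, F, G]] = [[0, 69/4, 91/9], [69/4, 59/2, -29/2], [91/9, -29/2, 137/18]]; det M2 = -26798129/2592
det M1 - det M2 = -70981/864; K = -70981/864 / (257/18)^2 = -212943/528392

Answer: K = -212943/528392


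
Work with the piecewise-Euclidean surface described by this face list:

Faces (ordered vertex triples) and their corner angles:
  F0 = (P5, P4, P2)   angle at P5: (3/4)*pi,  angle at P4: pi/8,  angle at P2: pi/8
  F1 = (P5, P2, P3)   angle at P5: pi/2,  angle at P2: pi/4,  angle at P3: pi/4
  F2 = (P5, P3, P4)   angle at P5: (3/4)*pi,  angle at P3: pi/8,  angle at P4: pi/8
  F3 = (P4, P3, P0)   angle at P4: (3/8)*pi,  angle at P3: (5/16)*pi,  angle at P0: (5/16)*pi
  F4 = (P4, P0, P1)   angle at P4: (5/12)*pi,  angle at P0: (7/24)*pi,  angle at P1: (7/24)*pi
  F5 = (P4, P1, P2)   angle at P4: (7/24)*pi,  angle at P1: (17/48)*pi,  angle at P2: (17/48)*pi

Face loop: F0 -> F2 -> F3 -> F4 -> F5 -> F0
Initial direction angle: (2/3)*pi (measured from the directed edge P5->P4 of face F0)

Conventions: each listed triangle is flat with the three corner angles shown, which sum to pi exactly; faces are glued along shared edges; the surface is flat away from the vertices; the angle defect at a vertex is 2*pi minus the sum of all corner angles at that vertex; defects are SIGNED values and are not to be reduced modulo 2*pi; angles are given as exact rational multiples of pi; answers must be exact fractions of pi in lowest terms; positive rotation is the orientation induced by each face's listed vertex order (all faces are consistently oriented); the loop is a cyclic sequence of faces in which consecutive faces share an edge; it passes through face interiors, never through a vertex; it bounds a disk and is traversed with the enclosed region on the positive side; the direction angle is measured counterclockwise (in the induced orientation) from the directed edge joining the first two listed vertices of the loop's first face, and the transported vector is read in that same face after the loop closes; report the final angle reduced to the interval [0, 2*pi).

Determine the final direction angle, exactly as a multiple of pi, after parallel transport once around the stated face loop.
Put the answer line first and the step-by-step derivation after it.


Answer: final direction angle = (4/3)*pi

enclosed vertex P4: corner angles sum to (4/3)*pi, defect = 2*pi - (4/3)*pi = (2/3)*pi
the rotation equals the total enclosed defect, so the final angle is initial + defects (mod 2*pi)
final angle = (2/3)*pi + (2/3)*pi = (4/3)*pi (mod 2*pi)


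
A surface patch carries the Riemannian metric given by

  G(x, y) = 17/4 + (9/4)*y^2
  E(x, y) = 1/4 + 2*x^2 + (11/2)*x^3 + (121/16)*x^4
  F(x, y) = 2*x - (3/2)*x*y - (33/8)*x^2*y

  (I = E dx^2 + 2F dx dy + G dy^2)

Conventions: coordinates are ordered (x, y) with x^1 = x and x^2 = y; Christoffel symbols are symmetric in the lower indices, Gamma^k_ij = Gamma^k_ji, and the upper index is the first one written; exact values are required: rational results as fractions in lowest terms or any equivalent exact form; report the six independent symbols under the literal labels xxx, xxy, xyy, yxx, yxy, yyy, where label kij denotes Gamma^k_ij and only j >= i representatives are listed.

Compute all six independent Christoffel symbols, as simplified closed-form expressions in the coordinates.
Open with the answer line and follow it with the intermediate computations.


Answer: Gamma_xxx = (4114*x^3 + 1584*x^2*y + 2244*x^2 + 144*x*y^2 + 384*x*y + 288*x)/(2057*x^4 + 1056*x^3*y + 1496*x^3 + 144*x^2*y^2 + 384*x^2*y + 288*x^2 + 36*y^2 + 68), Gamma_xxy = 0, Gamma_xyy = (-1122*x^2 - 288*x*y - 408*x)/(2057*x^4 + 1056*x^3*y + 1496*x^3 + 144*x^2*y^2 + 384*x^2*y + 288*x^2 + 36*y^2 + 68), Gamma_yxx = (-968*x^4 - 264*x^3*y - 352*x^3 - 132*x*y - 24*y + 32)/(2057*x^4 + 1056*x^3*y + 1496*x^3 + 144*x^2*y^2 + 384*x^2*y + 288*x^2 + 36*y^2 + 68), Gamma_yxy = 0, Gamma_yyy = (528*x^3 + 144*x^2*y + 192*x^2 + 36*y)/(2057*x^4 + 1056*x^3*y + 1496*x^3 + 144*x^2*y^2 + 384*x^2*y + 288*x^2 + 36*y^2 + 68)

E = 1/4 + 2*x^2 + (11/2)*x^3 + (121/16)*x^4; F = 2*x - (3/2)*x*y - (33/8)*x^2*y; G = 17/4 + (9/4)*y^2
Gamma^k_ij = (1/2) g^{kl} (d_i g_jl + d_j g_il - d_l g_ij), with g^inv = (1/(EG-F^2)) [[G, -F], [-F, E]]
first partials: E_x = 4*x + (33/2)*x^2 + (121/4)*x^3, E_y = 0, F_x = 2 - (3/2)*y - (33/4)*x*y, F_y = -(3/2)*x - (33/8)*x^2, G_x = 0, G_y = (9/2)*y
D = EG - F^2 = 17/16 + (9/16)*y^2 + (9/2)*x^2 + 6*x^2*y + (187/8)*x^3 + (9/4)*x^2*y^2 + (33/2)*x^3*y + (2057/64)*x^4
expanded: Gamma^x_xx = (G E_x - 2F F_x + F E_y)/(2D), Gamma^x_xy = (G E_y - F G_x)/(2D), Gamma^x_yy = (2G F_y - G G_x - F G_y)/(2D), Gamma^y_xx = (2E F_x - E E_y - F E_x)/(2D), Gamma^y_xy = (E G_x - F E_y)/(2D), Gamma^y_yy = (E G_y - 2F F_y + F G_x)/(2D); substitute and cancel common factors


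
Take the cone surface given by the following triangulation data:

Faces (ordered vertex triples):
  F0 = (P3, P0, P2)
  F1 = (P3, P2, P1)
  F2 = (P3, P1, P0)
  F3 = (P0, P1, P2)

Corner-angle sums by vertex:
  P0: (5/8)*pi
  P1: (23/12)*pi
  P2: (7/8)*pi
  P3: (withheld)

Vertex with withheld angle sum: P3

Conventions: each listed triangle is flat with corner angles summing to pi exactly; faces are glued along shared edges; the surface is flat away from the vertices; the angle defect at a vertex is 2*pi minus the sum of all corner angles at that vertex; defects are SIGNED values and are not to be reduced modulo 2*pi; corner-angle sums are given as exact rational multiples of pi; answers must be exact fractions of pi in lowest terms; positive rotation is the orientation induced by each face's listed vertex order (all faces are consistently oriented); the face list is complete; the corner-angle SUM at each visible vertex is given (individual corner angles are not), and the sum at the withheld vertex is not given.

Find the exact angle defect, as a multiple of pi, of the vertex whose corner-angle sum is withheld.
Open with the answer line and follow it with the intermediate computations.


Answer: defect(P3) = (17/12)*pi

V = 4, E = 6, F = 4; chi = V - E + F = 2
Gauss-Bonnet: total defect = 2*pi*chi = 4*pi; visible defects sum to (31/12)*pi


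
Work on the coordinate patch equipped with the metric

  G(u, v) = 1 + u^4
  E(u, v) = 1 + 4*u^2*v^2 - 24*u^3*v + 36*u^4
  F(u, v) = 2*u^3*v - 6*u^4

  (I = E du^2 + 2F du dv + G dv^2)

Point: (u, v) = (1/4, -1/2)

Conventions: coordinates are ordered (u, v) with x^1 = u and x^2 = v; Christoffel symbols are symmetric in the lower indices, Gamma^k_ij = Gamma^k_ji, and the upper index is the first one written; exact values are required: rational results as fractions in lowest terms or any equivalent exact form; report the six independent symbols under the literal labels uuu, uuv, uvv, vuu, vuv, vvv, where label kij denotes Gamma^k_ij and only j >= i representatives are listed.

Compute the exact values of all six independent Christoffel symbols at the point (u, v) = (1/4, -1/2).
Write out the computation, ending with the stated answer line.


E = 89/64, F = -5/128, G = 257/256 at the point
E_u = 5, E_v = -5/8, F_u = -9/16, F_v = 1/32, G_u = 1/16, G_v = 0
EG - F^2 = 357/256;  g^inv = (256/357) * [[257/256, 5/128], [5/128, 89/64]]
first-kind symbols [ij,l] = (1/2)(d_i g_jl + d_j g_il - d_l g_ij): [uu,u] = E_u/2 = 5/2, [uu,v] = F_u - E_v/2 = -1/4, [uv,u] = E_v/2 = -5/16, [uv,v] = G_u/2 = 1/32, [vv,u] = F_v - G_u/2 = 0, [vv,v] = G_v/2 = 0
Gamma^u_ij = (G*[ij,u] - F*[ij,v])/(EG - F^2), Gamma^v_ij = (E*[ij,v] - F*[ij,u])/(EG - F^2)

Answer: Gamma_uuu = 640/357, Gamma_uuv = -80/357, Gamma_uvv = 0, Gamma_vuu = -64/357, Gamma_vuv = 8/357, Gamma_vvv = 0


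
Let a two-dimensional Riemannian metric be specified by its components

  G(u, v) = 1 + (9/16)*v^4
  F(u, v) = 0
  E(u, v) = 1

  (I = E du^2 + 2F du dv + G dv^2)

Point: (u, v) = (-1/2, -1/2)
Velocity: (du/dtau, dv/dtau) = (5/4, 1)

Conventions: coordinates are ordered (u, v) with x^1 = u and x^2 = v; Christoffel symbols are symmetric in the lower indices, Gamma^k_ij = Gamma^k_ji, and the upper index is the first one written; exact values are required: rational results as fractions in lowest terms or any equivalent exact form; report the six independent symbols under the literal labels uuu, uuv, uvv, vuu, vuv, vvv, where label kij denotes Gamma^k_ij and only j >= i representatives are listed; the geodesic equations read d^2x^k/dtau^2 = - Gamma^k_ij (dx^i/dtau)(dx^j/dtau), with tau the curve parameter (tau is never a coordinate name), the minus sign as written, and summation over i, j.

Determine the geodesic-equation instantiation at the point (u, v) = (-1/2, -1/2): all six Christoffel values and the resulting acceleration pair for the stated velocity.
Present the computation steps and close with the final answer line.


E = 1, F = 0, G = 265/256 at the point
E_u = 0, E_v = 0, F_u = 0, F_v = 0, G_u = 0, G_v = -9/32
EG - F^2 = 265/256;  g^inv = (256/265) * [[265/256, 0], [0, 1]]
first-kind symbols [ij,l] = (1/2)(d_i g_jl + d_j g_il - d_l g_ij): [uu,u] = E_u/2 = 0, [uu,v] = F_u - E_v/2 = 0, [uv,u] = E_v/2 = 0, [uv,v] = G_u/2 = 0, [vv,u] = F_v - G_u/2 = 0, [vv,v] = G_v/2 = -9/64
Gamma^u_ij = (G*[ij,u] - F*[ij,v])/(EG - F^2), Gamma^v_ij = (E*[ij,v] - F*[ij,u])/(EG - F^2)
Gamma_uuu = 0, Gamma_uuv = 0, Gamma_uvv = 0, Gamma_vuu = 0, Gamma_vuv = 0, Gamma_vvv = -36/265
d^2u/dtau^2 = -(Gamma_uuu*(5/4)^2 + 2*Gamma_uuv*(5/4)*(1) + Gamma_uvv*(1)^2) = 0
d^2v/dtau^2 = -(Gamma_vuu*(5/4)^2 + 2*Gamma_vuv*(5/4)*(1) + Gamma_vvv*(1)^2) = 36/265

Answer: Gamma_uuu = 0, Gamma_uuv = 0, Gamma_uvv = 0, Gamma_vuu = 0, Gamma_vuv = 0, Gamma_vvv = -36/265; accelerations (d^2u/dtau^2, d^2v/dtau^2) = (0, 36/265)


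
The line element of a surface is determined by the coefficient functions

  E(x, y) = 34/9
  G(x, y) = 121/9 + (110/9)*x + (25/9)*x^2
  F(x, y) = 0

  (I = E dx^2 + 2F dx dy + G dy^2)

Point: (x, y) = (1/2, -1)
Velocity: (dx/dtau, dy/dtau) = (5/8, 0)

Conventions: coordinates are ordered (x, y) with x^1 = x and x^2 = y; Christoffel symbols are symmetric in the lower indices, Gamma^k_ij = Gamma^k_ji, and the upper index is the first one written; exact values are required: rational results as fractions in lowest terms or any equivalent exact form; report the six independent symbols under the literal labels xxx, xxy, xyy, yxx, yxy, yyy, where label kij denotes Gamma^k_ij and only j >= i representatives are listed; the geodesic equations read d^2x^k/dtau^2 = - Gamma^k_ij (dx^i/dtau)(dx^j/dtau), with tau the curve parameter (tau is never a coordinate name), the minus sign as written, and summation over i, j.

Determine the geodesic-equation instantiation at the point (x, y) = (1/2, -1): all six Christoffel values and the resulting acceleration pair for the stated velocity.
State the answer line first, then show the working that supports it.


Answer: Gamma_xxx = 0, Gamma_xxy = 0, Gamma_xyy = -135/68, Gamma_yxx = 0, Gamma_yxy = 10/27, Gamma_yyy = 0; accelerations (d^2x/dtau^2, d^2y/dtau^2) = (0, 0)

E = 34/9, F = 0, G = 81/4 at the point
E_x = 0, E_y = 0, F_x = 0, F_y = 0, G_x = 15, G_y = 0
EG - F^2 = 153/2;  g^inv = (2/153) * [[81/4, 0], [0, 34/9]]
first-kind symbols [ij,l] = (1/2)(d_i g_jl + d_j g_il - d_l g_ij): [xx,x] = E_x/2 = 0, [xx,y] = F_x - E_y/2 = 0, [xy,x] = E_y/2 = 0, [xy,y] = G_x/2 = 15/2, [yy,x] = F_y - G_x/2 = -15/2, [yy,y] = G_y/2 = 0
Gamma^x_ij = (G*[ij,x] - F*[ij,y])/(EG - F^2), Gamma^y_ij = (E*[ij,y] - F*[ij,x])/(EG - F^2)
Gamma_xxx = 0, Gamma_xxy = 0, Gamma_xyy = -135/68, Gamma_yxx = 0, Gamma_yxy = 10/27, Gamma_yyy = 0
d^2x/dtau^2 = -(Gamma_xxx*(5/8)^2 + 2*Gamma_xxy*(5/8)*(0) + Gamma_xyy*(0)^2) = 0
d^2y/dtau^2 = -(Gamma_yxx*(5/8)^2 + 2*Gamma_yxy*(5/8)*(0) + Gamma_yyy*(0)^2) = 0


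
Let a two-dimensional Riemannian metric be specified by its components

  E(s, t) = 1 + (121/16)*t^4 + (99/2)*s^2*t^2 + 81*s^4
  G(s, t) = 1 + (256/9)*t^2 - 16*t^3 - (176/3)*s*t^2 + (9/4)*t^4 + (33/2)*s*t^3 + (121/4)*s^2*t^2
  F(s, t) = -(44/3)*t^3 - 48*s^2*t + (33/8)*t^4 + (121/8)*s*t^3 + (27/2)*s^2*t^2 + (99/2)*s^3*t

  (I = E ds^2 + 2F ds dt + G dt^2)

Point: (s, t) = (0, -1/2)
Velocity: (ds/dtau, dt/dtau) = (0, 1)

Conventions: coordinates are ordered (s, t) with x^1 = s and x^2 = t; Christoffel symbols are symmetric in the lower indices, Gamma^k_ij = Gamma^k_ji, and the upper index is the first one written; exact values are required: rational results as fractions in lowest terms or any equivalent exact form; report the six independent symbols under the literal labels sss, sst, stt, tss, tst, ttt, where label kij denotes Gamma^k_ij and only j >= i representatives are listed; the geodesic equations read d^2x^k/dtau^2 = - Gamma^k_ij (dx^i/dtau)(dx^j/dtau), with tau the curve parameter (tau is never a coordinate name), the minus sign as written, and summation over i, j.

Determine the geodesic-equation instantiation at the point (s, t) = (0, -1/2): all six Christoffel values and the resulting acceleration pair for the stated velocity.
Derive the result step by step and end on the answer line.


E = 377/256, F = 803/384, G = 5905/576 at the point
E_s = 0, E_t = -121/32, F_s = -121/64, F_t = -209/16, G_s = -803/48, G_t = -2993/72
EG - F^2 = 24709/2304;  g^inv = (2304/24709) * [[5905/576, -803/384], [-803/384, 377/256]]
first-kind symbols [ij,l] = (1/2)(d_i g_jl + d_j g_il - d_l g_ij): [ss,s] = E_s/2 = 0, [ss,t] = F_s - E_t/2 = 0, [st,s] = E_t/2 = -121/64, [st,t] = G_s/2 = -803/96, [tt,s] = F_t - G_s/2 = -451/96, [tt,t] = G_t/2 = -2993/144
Gamma^s_ij = (G*[ij,s] - F*[ij,t])/(EG - F^2), Gamma^t_ij = (E*[ij,t] - F*[ij,s])/(EG - F^2)
Gamma_sss = 0, Gamma_sst = -4356/24709, Gamma_stt = -10824/24709, Gamma_tss = 0, Gamma_tst = -19272/24709, Gamma_ttt = -47888/24709
d^2s/dtau^2 = -(Gamma_sss*(0)^2 + 2*Gamma_sst*(0)*(1) + Gamma_stt*(1)^2) = 10824/24709
d^2t/dtau^2 = -(Gamma_tss*(0)^2 + 2*Gamma_tst*(0)*(1) + Gamma_ttt*(1)^2) = 47888/24709

Answer: Gamma_sss = 0, Gamma_sst = -4356/24709, Gamma_stt = -10824/24709, Gamma_tss = 0, Gamma_tst = -19272/24709, Gamma_ttt = -47888/24709; accelerations (d^2s/dtau^2, d^2t/dtau^2) = (10824/24709, 47888/24709)


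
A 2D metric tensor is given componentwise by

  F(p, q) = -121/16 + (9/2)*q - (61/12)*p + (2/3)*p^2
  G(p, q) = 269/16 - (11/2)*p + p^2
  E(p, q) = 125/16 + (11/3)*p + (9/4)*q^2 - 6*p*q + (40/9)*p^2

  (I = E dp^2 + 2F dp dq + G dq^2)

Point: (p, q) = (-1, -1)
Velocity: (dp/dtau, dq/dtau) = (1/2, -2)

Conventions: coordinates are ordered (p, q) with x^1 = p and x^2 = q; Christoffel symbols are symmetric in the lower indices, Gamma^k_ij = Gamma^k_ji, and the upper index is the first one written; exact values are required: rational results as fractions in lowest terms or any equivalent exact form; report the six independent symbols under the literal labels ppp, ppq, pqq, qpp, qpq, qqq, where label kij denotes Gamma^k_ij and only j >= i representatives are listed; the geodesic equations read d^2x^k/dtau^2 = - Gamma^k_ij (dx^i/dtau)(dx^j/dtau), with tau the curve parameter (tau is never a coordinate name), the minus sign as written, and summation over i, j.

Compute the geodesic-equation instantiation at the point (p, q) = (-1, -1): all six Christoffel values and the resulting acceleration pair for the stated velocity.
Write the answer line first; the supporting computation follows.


Answer: Gamma_ppp = -20836/42043, Gamma_ppq = -3564/42043, Gamma_pqq = 110781/42043, Gamma_qpp = -55700/126129, Gamma_qpq = -7728/42043, Gamma_qqq = 29997/42043; accelerations (d^2p/dtau^2, d^2q/dtau^2) = (-445043/42043, -392407/126129)

E = 697/144, F = -101/16, G = 373/16 at the point
E_p = 7/9, E_q = 3/2, F_p = -77/12, F_q = 9/2, G_p = -15/2, G_q = 0
EG - F^2 = 42043/576;  g^inv = (576/42043) * [[373/16, 101/16], [101/16, 697/144]]
first-kind symbols [ij,l] = (1/2)(d_i g_jl + d_j g_il - d_l g_ij): [pp,p] = E_p/2 = 7/18, [pp,q] = F_p - E_q/2 = -43/6, [pq,p] = E_q/2 = 3/4, [pq,q] = G_p/2 = -15/4, [qq,p] = F_q - G_p/2 = 33/4, [qq,q] = G_q/2 = 0
Gamma^p_ij = (G*[ij,p] - F*[ij,q])/(EG - F^2), Gamma^q_ij = (E*[ij,q] - F*[ij,p])/(EG - F^2)
Gamma_ppp = -20836/42043, Gamma_ppq = -3564/42043, Gamma_pqq = 110781/42043, Gamma_qpp = -55700/126129, Gamma_qpq = -7728/42043, Gamma_qqq = 29997/42043
d^2p/dtau^2 = -(Gamma_ppp*(1/2)^2 + 2*Gamma_ppq*(1/2)*(-2) + Gamma_pqq*(-2)^2) = -445043/42043
d^2q/dtau^2 = -(Gamma_qpp*(1/2)^2 + 2*Gamma_qpq*(1/2)*(-2) + Gamma_qqq*(-2)^2) = -392407/126129


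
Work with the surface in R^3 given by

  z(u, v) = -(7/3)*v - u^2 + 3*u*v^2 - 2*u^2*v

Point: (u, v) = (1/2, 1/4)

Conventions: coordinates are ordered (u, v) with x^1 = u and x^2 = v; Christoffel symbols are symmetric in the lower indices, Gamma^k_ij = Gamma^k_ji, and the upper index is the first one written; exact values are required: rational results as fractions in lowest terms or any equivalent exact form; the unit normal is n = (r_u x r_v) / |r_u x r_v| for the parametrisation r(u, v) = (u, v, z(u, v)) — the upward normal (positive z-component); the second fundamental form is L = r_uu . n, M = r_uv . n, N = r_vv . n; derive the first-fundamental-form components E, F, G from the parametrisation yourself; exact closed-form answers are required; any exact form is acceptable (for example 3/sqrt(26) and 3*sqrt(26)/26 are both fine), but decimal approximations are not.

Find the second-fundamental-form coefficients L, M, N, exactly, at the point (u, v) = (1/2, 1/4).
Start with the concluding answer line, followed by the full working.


Answer: L = -144*sqrt(16273)/16273, M = -24*sqrt(16273)/16273, N = 144*sqrt(16273)/16273

z_u = -21/16, z_v = -25/12, z_uu = -3, z_uv = -1/2, z_vv = 3
E = 697/256, F = 175/64, G = 769/144; answer radicand W^2 = 16273/2304
unnormalised second-form numerators: l = -3, m = -1/2, n = 3; L = l/sqrt(16273/2304), and similarly M = m/sqrt(W^2), N = n/sqrt(W^2)


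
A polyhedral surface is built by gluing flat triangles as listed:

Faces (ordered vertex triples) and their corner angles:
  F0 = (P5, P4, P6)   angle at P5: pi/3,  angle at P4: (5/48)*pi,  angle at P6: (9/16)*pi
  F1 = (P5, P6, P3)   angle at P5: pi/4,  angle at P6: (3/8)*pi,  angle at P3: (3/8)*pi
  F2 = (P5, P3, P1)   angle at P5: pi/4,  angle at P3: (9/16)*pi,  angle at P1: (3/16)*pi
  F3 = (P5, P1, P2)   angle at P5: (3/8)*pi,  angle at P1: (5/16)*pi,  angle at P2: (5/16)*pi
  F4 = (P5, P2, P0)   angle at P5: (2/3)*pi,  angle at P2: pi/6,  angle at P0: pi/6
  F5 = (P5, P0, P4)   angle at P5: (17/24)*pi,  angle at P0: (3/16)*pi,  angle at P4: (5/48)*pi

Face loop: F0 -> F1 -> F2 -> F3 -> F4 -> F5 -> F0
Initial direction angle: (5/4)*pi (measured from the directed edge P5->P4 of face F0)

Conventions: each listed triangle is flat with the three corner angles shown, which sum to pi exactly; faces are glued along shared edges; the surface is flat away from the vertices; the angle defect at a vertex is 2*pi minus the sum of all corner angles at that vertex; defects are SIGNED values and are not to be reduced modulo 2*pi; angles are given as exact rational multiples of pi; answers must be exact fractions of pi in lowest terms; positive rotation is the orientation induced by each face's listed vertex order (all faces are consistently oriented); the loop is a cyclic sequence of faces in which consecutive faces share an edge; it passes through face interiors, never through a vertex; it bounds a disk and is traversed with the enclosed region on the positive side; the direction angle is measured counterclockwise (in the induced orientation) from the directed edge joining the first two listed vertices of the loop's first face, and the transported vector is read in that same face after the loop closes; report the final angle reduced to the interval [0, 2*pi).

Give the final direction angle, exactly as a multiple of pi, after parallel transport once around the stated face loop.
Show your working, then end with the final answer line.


enclosed vertex P5: corner angles sum to (31/12)*pi, defect = 2*pi - (31/12)*pi = (-7/12)*pi
the final direction is the initial angle plus the enclosed defects, taken mod 2*pi in the induced orientation
final angle = (5/4)*pi - (7/12)*pi = (2/3)*pi (mod 2*pi)

Answer: final direction angle = (2/3)*pi


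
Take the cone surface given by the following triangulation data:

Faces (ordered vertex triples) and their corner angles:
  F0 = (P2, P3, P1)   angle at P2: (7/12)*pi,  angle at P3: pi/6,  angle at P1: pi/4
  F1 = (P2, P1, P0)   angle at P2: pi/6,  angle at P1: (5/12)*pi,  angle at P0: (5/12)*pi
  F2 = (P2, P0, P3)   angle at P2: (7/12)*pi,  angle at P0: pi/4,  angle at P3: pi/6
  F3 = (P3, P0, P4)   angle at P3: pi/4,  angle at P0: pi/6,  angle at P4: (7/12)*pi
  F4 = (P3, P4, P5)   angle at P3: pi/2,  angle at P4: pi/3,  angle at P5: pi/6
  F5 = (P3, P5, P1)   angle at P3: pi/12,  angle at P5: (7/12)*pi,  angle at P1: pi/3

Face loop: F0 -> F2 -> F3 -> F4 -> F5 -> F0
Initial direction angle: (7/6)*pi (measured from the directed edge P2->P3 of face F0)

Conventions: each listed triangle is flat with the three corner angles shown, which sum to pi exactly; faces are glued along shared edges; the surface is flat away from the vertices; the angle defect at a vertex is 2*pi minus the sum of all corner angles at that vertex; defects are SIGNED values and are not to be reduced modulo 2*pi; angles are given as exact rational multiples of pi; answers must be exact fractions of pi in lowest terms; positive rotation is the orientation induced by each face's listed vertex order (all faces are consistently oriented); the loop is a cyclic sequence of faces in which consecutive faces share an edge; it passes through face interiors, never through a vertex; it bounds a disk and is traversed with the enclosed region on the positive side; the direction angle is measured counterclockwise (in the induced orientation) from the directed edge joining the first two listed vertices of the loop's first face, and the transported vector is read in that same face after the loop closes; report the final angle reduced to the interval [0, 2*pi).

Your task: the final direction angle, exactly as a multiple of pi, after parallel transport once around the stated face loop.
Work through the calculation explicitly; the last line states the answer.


enclosed vertex P3: corner angles sum to (7/6)*pi, defect = 2*pi - (7/6)*pi = (5/6)*pi
holonomy = initial angle + sum of enclosed defects (mod 2*pi), positive in the induced orientation
final angle = (7/6)*pi + (5/6)*pi = 0 (mod 2*pi)

Answer: final direction angle = 0
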